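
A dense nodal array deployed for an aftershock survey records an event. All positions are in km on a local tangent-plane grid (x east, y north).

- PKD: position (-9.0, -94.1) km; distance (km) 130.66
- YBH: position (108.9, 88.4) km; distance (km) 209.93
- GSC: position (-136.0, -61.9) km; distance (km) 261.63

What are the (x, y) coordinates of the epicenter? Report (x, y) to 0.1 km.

x ≈ 118.8 km, y ≈ -121.3 km

Circle about each station: (x + 9.0)² + (y + 94.1)² = 130.66²; (x − 108.9)² + (y − 88.4)² = 209.93²; (x + 136.0)² + (y + 61.9)² = 261.63².
Subtracting the PKD equation from the YBH and GSC equations removes the quadratic terms:
235.8 x + 365.0 y = -16260.61
-254.0 x + 64.4 y = -37986.42
Solving the 2×2 system: x ≈ 118.8, y ≈ -121.3 km.
Check against PKD (with the unrounded x, y): √((x + 9.0)²+(y + 94.1)²) = 130.66 ≈ 130.66 km. ✓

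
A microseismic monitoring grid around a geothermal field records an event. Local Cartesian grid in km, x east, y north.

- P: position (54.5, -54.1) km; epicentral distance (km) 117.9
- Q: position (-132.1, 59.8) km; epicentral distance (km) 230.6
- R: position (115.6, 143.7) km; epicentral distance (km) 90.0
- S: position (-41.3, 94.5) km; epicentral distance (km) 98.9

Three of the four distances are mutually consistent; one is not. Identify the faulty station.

Solve using three stations at a time. Using P, Q, R (subtract circle equations pairwise → linear system) gives (x, y) ≈ (98.5, 55.3).
Distances from that point to each station vs reported:
  P: calculated 117.9 vs reported 117.9 → residual 0.0 km
  Q: calculated 230.6 vs reported 230.6 → residual 0.0 km
  R: calculated 90.0 vs reported 90.0 → residual 0.0 km
  S: calculated 145.2 vs reported 98.9 → residual 46.3 km
P, Q, R are mutually consistent (residuals ≈ 0); S is off by 46.3 km.

S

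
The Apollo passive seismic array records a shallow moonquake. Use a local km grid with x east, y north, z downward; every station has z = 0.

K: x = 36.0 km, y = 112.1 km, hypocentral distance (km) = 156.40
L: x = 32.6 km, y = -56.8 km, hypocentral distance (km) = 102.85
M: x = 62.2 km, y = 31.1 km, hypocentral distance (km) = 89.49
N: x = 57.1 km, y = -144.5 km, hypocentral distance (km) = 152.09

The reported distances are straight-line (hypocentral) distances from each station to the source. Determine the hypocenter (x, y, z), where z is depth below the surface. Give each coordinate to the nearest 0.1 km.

x ≈ 96.3 km, y ≈ -14.7 km, depth ≈ 68.9 km

Each station gives a sphere (x−x_i)² + (y−y_i)² + z² = d_i² (stations at z=0).
Subtracting the K sphere from L and M: z² cancels, leaving linear equations in x and y:
-6.8 x − 337.8 y = 4309.43
52.4 x − 162.0 y = 7426.14
Solving: x ≈ 96.287, y ≈ -14.696 km (keep extra digits for the depth step; rounded: 96.3, -14.7).
Then from the K sphere: z² = 156.40² − (x − 36.0)² − (y − 112.1)² with x = 96.287, y = -14.696, so z ≈ 68.915 ≈ 68.9 km.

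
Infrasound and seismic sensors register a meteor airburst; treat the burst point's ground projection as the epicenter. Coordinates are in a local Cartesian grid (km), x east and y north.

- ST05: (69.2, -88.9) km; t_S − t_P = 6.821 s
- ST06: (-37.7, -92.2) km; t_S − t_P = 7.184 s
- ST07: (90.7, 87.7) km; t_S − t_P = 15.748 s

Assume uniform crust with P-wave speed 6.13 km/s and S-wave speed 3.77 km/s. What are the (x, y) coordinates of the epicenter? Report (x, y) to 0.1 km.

Distance from S−P lag: d = Δt · v_P v_S / (v_P − v_S) = Δt · (6.13·3.77)/(6.13−3.77) ≈ 9.7924·Δt.
So d_ST05 = 66.79, d_ST06 = 70.35, d_ST07 = 154.21 km.
Circle about each station: (x − 69.2)² + (y + 88.9)² = 66.79²; (x + 37.7)² + (y + 92.2)² = 70.35²; (x − 90.7)² + (y − 87.7)² = 154.21².
Subtracting pairs of circle equations eliminates x²+y² and gives linear equations (the radical axes):
-213.8 x − 6.6 y = -3257.94
43.0 x + 353.2 y = -16093.89
Solving the 2×2 system: x ≈ 16.7, y ≈ -47.6 km.

(16.7, -47.6)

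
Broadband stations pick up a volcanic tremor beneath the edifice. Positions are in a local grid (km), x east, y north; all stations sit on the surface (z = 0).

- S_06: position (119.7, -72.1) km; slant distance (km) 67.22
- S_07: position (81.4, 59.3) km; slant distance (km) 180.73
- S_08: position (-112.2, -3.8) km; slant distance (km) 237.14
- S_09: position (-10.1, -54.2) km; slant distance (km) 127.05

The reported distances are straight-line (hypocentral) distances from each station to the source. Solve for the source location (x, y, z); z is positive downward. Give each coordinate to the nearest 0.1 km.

(92.3, -115.9, 43.0)

Each station gives a sphere (x−x_i)² + (y−y_i)² + z² = d_i² (stations at z=0).
Subtracting the S_06 sphere from S_07 and S_08: z² cancels, leaving linear equations in x and y:
-76.6 x + 262.8 y = -37528.85
-463.8 x + 136.6 y = -58640.07
Solving: x ≈ 92.298, y ≈ -115.901 km (keep extra digits for the depth step; rounded: 92.3, -115.9).
Then from the S_06 sphere: z² = 67.22² − (x − 119.7)² − (y + 72.1)² with x = 92.298, y = -115.901, so z ≈ 43.002 ≈ 43.0 km.
Check against S_09 (with the unrounded solution): distance 127.05 ≈ 127.05 km. ✓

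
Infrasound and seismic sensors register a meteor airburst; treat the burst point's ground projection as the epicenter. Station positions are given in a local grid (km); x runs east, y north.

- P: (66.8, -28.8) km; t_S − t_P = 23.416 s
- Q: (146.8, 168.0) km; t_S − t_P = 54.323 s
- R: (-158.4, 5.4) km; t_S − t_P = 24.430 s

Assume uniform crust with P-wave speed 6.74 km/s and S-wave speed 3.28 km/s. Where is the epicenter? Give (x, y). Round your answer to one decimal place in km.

(-56.8, -113.1)

Distance from S−P lag: d = Δt · v_P v_S / (v_P − v_S) = Δt · (6.74·3.28)/(6.74−3.28) ≈ 6.3894·Δt.
So d_P = 149.61, d_Q = 347.09, d_R = 156.09 km.
Circle about each station: (x − 66.8)² + (y + 28.8)² = 149.61²; (x − 146.8)² + (y − 168.0)² = 347.09²; (x + 158.4)² + (y − 5.4)² = 156.09².
Subtracting the P equation from the Q and R equations removes the quadratic terms:
160.0 x + 393.6 y = -53605.76
-450.4 x + 68.4 y = 17847.10
Solving the 2×2 system: x ≈ -56.8, y ≈ -113.1 km.
Check against P (with the unrounded x, y): √((x − 66.8)²+(y + 28.8)²) = 149.61 ≈ 149.61 km. ✓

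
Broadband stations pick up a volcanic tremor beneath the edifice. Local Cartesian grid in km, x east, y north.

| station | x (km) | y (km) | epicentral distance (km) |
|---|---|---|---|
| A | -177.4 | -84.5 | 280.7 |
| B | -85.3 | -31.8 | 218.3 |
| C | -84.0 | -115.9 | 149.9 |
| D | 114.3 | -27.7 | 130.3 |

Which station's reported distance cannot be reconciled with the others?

C

Solve using three stations at a time. Using A, B, D (subtract circle equations pairwise → linear system) gives (x, y) ≈ (93.9, -156.5).
Distances from that point to each station vs reported:
  A: calculated 280.7 vs reported 280.7 → residual 0.0 km
  B: calculated 218.3 vs reported 218.3 → residual 0.0 km
  C: calculated 182.5 vs reported 149.9 → residual 32.6 km
  D: calculated 130.4 vs reported 130.3 → residual 0.1 km
A, B, D are mutually consistent (residuals ≈ 0); C is off by 32.6 km.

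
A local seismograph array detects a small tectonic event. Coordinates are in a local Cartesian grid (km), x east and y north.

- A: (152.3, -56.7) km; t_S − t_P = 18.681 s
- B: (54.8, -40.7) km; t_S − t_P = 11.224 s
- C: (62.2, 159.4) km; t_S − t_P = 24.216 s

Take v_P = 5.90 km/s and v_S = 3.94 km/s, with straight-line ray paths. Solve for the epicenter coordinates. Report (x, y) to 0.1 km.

(-65.4, -97.9)

Distance from S−P lag: d = Δt · v_P v_S / (v_P − v_S) = Δt · (5.90·3.94)/(5.90−3.94) ≈ 11.8602·Δt.
So d_A = 221.56, d_B = 133.12, d_C = 287.21 km.
Circle about each station: (x − 152.3)² + (y + 56.7)² = 221.56²; (x − 54.8)² + (y + 40.7)² = 133.12²; (x − 62.2)² + (y − 159.4)² = 287.21².
Subtracting the A equation from the B and C equations removes the quadratic terms:
-195.0 x + 32.0 y = 9617.25
-180.2 x + 432.2 y = -30533.73
Solving the 2×2 system: x ≈ -65.4, y ≈ -97.9 km.
Check against A (with the unrounded x, y): √((x − 152.3)²+(y + 56.7)²) = 221.55 ≈ 221.56 km. ✓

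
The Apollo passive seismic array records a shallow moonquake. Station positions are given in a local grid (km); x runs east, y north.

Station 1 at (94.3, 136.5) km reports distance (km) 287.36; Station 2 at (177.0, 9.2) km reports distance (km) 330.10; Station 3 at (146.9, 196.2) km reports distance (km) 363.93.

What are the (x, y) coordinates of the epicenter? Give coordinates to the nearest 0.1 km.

Circle about each station: (x − 94.3)² + (y − 136.5)² = 287.36²; (x − 177.0)² + (y − 9.2)² = 330.10²; (x − 146.9)² + (y − 196.2)² = 363.93².
Subtracting pairs of circle equations eliminates x²+y² and gives linear equations (the radical axes):
165.4 x − 254.6 y = -22501.34
105.2 x + 119.4 y = -17319.97
Solving the 2×2 system: x ≈ -152.5, y ≈ -10.7 km.

-152.5 km east, -10.7 km north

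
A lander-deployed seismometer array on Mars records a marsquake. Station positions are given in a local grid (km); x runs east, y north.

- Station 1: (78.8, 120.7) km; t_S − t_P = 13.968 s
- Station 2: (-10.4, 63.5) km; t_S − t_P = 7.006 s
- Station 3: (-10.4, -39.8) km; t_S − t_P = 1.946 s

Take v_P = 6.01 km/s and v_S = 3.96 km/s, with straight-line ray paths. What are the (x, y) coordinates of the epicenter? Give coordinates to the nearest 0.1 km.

Distance from S−P lag: d = Δt · v_P v_S / (v_P − v_S) = Δt · (6.01·3.96)/(6.01−3.96) ≈ 11.6096·Δt.
So d_Station 1 = 162.16, d_Station 2 = 81.34, d_Station 3 = 22.59 km.
Circle about each station: (x − 78.8)² + (y − 120.7)² = 162.16²; (x + 10.4)² + (y − 63.5)² = 81.34²; (x + 10.4)² + (y + 39.8)² = 22.59².
Subtracting pairs of circle equations eliminates x²+y² and gives linear equations (the radical axes):
-178.4 x − 114.4 y = 3042.15
-178.4 x − 321.0 y = 6699.83
Solving the 2×2 system: x ≈ -5.7, y ≈ -17.7 km.

-5.7 km east, -17.7 km north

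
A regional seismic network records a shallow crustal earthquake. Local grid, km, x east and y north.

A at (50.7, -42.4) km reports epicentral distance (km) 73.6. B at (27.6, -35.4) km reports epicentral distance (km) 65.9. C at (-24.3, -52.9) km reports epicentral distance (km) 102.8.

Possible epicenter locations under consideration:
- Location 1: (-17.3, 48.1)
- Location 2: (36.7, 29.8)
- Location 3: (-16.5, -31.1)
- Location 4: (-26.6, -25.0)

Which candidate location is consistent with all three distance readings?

For each candidate, compare |candidate − station| to the reported distance:
Location 1: residuals A 39.6, B 28.9, C 1.6 → max 39.6 km
Location 2: residuals A 0.1, B 0.1, C 0.0 → max 0.1 km
Location 3: residuals A 5.5, B 21.6, C 79.6 → max 79.6 km
Location 4: residuals A 5.6, B 10.7, C 74.8 → max 74.8 km
Only Location 2 has all residuals ≈ 0.

Location 2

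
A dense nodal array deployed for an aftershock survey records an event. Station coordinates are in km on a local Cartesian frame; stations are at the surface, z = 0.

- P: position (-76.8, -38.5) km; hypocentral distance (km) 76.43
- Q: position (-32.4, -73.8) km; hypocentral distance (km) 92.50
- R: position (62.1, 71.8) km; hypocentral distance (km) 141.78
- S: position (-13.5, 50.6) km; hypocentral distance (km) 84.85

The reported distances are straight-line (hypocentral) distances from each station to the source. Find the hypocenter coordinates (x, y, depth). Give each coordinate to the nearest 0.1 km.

(-43.0, -3.1, 58.7)

Each station gives a sphere (x−x_i)² + (y−y_i)² + z² = d_i² (stations at z=0).
Subtracting the P sphere from Q and R: z² cancels, leaving linear equations in x and y:
88.8 x − 70.6 y = -3599.00
277.8 x + 220.6 y = -12628.86
Solving: x ≈ -42.996, y ≈ -3.103 km (keep extra digits for the depth step; rounded: -43.0, -3.1).
Then from the P sphere: z² = 76.43² − (x + 76.8)² − (y + 38.5)² with x = -42.996, y = -3.103, so z ≈ 58.702 ≈ 58.7 km.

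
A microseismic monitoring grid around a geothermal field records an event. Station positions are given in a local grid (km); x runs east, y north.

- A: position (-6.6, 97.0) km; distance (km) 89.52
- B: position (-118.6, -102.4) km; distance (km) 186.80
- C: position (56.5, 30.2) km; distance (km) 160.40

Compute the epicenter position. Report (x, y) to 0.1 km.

(-95.0, 82.9)

Circle about each station: (x + 6.6)² + (y − 97.0)² = 89.52²; (x + 118.6)² + (y + 102.4)² = 186.80²; (x − 56.5)² + (y − 30.2)² = 160.40².
Subtracting pairs of circle equations eliminates x²+y² and gives linear equations (the radical axes):
-224.0 x − 398.8 y = -11781.25
126.2 x − 133.6 y = -23062.60
Solving the 2×2 system: x ≈ -95.0, y ≈ 82.9 km.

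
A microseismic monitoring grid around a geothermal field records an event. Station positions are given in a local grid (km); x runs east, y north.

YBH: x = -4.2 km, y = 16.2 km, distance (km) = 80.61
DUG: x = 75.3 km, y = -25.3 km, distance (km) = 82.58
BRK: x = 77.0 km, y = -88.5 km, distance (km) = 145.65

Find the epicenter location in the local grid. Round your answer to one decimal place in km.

Circle about each station: (x + 4.2)² + (y − 16.2)² = 80.61²; (x − 75.3)² + (y + 25.3)² = 82.58²; (x − 77.0)² + (y + 88.5)² = 145.65².
Subtracting the YBH equation from the DUG and BRK equations removes the quadratic terms:
159.0 x − 83.0 y = 5708.62
162.4 x − 209.4 y = -1234.78
Solving the 2×2 system: x ≈ 65.5, y ≈ 56.7 km.
Check against YBH (with the unrounded x, y): √((x + 4.2)²+(y − 16.2)²) = 80.61 ≈ 80.61 km. ✓

(65.5, 56.7)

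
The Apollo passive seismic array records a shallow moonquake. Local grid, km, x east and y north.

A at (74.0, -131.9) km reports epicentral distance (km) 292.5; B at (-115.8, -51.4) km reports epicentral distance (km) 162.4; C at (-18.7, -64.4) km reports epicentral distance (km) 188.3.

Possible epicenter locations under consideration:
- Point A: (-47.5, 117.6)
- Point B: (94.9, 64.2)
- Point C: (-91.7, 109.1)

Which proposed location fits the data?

Point C

For each candidate, compare |candidate − station| to the reported distance:
Point A: residuals A 15.0, B 19.9, C 4.0 → max 19.9 km
Point B: residuals A 95.3, B 77.9, C 16.7 → max 95.3 km
Point C: residuals A 0.0, B 0.1, C 0.1 → max 0.1 km
Only Point C has all residuals ≈ 0.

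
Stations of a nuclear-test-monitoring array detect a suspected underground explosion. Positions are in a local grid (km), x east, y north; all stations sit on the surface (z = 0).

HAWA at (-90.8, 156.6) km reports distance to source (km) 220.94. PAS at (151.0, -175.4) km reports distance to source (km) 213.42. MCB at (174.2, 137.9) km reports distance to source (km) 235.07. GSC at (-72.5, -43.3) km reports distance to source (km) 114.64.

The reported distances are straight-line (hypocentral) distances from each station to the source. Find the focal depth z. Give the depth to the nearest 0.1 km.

Each station gives a sphere (x−x_i)² + (y−y_i)² + z² = d_i² (stations at z=0).
Subtracting the HAWA sphere from PAS and MCB: z² cancels, leaving linear equations in x and y:
483.6 x − 664.0 y = 24064.35
530.0 x − 37.4 y = 10150.43
Solving: x ≈ 17.493, y ≈ -23.501 km (keep extra digits for the depth step; rounded: 17.5, -23.5).
Then from the HAWA sphere: z² = 220.94² − (x + 90.8)² − (y − 156.6)² with x = 17.493, y = -23.501, so z ≈ 68.196 ≈ 68.2 km.

depth ≈ 68.2 km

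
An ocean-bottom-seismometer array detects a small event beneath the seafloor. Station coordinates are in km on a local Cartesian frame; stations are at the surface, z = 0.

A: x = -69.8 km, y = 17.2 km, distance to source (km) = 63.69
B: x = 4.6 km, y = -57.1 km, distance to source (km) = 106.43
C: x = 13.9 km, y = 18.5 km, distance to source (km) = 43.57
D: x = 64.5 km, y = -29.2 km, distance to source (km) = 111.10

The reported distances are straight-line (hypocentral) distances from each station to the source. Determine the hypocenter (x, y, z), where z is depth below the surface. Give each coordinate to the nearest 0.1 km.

(-15.5, 46.1, 16.5)

Each station gives a sphere (x−x_i)² + (y−y_i)² + z² = d_i² (stations at z=0).
Subtracting the A sphere from B and C: z² cancels, leaving linear equations in x and y:
148.8 x − 148.6 y = -9157.24
167.4 x + 2.6 y = -2474.35
Solving: x ≈ -15.497, y ≈ 46.105 km (keep extra digits for the depth step; rounded: -15.5, 46.1).
Then from the A sphere: z² = 63.69² − (x + 69.8)² − (y − 17.2)² with x = -15.497, y = 46.105, so z ≈ 16.495 ≈ 16.5 km.
Check against D (with the unrounded solution): distance 111.10 ≈ 111.10 km. ✓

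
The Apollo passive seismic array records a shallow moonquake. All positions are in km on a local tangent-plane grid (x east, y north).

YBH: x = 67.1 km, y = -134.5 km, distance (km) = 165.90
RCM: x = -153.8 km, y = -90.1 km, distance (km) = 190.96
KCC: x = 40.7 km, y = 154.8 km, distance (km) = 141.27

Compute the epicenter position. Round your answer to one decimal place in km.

Circle about each station: (x − 67.1)² + (y + 134.5)² = 165.90²; (x + 153.8)² + (y + 90.1)² = 190.96²; (x − 40.7)² + (y − 154.8)² = 141.27².
Subtracting pairs of circle equations eliminates x²+y² and gives linear equations (the radical axes):
-441.8 x + 88.8 y = 236.88
-52.8 x + 578.6 y = 10592.47
Solving the 2×2 system: x ≈ 3.2, y ≈ 18.6 km.
Check against YBH (with the unrounded x, y): √((x − 67.1)²+(y + 134.5)²) = 165.90 ≈ 165.90 km. ✓

(3.2, 18.6)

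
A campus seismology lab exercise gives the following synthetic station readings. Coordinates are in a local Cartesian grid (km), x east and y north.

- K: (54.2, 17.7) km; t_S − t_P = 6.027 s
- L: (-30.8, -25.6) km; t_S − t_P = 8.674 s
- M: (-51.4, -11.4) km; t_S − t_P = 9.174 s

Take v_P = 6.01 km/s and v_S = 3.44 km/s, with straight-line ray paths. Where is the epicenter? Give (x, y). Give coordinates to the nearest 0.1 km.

x ≈ 8.0 km, y ≈ 32.4 km

Distance from S−P lag: d = Δt · v_P v_S / (v_P − v_S) = Δt · (6.01·3.44)/(6.01−3.44) ≈ 8.0445·Δt.
So d_K = 48.48, d_L = 69.78, d_M = 73.80 km.
Circle about each station: (x − 54.2)² + (y − 17.7)² = 48.48²; (x + 30.8)² + (y + 25.6)² = 69.78²; (x + 51.4)² + (y + 11.4)² = 73.80².
Subtracting the K equation from the L and M equations removes the quadratic terms:
-170.0 x − 86.6 y = -4165.87
-211.2 x − 58.2 y = -3575.14
Solving the 2×2 system: x ≈ 8.0, y ≈ 32.4 km.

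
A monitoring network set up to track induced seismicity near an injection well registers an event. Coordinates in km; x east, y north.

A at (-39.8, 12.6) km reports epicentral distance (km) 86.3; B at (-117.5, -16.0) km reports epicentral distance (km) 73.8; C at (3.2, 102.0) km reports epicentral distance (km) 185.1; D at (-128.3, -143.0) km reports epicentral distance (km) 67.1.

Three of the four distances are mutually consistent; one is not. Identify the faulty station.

D

Solve using three stations at a time. Using A, B, C (subtract circle equations pairwise → linear system) gives (x, y) ≈ (-66.6, -69.4).
Distances from that point to each station vs reported:
  A: calculated 86.3 vs reported 86.3 → residual 0.0 km
  B: calculated 73.8 vs reported 73.8 → residual 0.0 km
  C: calculated 185.1 vs reported 185.1 → residual 0.0 km
  D: calculated 96.0 vs reported 67.1 → residual 28.9 km
A, B, C are mutually consistent (residuals ≈ 0); D is off by 28.9 km.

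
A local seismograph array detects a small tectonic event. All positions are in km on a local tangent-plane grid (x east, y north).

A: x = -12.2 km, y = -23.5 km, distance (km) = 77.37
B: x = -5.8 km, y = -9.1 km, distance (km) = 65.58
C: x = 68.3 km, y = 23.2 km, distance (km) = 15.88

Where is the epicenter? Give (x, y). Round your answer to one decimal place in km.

(55.8, 13.4)

Circle about each station: (x + 12.2)² + (y + 23.5)² = 77.37²; (x + 5.8)² + (y + 9.1)² = 65.58²; (x − 68.3)² + (y − 23.2)² = 15.88².
Subtracting the A equation from the B and C equations removes the quadratic terms:
12.8 x + 28.8 y = 1100.74
161.0 x + 93.4 y = 10235.98
Solving the 2×2 system: x ≈ 55.8, y ≈ 13.4 km.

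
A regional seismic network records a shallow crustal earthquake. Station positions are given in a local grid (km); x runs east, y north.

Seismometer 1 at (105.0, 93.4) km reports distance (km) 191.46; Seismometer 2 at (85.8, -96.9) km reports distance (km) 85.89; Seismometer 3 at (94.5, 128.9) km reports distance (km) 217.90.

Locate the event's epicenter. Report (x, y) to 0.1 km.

4.4 km east, -69.5 km north

Circle about each station: (x − 105.0)² + (y − 93.4)² = 191.46²; (x − 85.8)² + (y + 96.9)² = 85.89²; (x − 94.5)² + (y − 128.9)² = 217.90².
Subtracting the Seismometer 1 equation from the Seismometer 2 and Seismometer 3 equations removes the quadratic terms:
-38.4 x − 380.6 y = 26282.53
-21.0 x + 71.0 y = -5026.58
Solving the 2×2 system: x ≈ 4.4, y ≈ -69.5 km.
Check against Seismometer 1 (with the unrounded x, y): √((x − 105.0)²+(y − 93.4)²) = 191.46 ≈ 191.46 km. ✓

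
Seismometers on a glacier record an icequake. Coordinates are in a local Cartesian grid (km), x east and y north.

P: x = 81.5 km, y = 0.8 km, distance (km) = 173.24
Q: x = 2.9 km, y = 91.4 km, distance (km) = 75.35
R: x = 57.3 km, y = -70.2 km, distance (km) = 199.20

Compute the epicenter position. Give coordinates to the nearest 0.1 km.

-71.8 km east, 81.5 km north

Circle about each station: (x − 81.5)² + (y − 0.8)² = 173.24²; (x − 2.9)² + (y − 91.4)² = 75.35²; (x − 57.3)² + (y + 70.2)² = 199.20².
Subtracting the P equation from the Q and R equations removes the quadratic terms:
-157.2 x + 181.2 y = 26053.96
-48.4 x − 142.0 y = -8100.10
Solving the 2×2 system: x ≈ -71.8, y ≈ 81.5 km.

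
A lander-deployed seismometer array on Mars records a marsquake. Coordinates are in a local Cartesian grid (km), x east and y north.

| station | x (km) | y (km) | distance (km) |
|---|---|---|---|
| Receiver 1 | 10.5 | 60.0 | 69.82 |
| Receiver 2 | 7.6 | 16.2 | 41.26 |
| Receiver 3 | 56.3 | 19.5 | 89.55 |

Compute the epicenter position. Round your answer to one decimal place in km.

-32.0 km east, 4.6 km north

Circle about each station: (x − 10.5)² + (y − 60.0)² = 69.82²; (x − 7.6)² + (y − 16.2)² = 41.26²; (x − 56.3)² + (y − 19.5)² = 89.55².
Subtracting pairs of circle equations eliminates x²+y² and gives linear equations (the radical axes):
-5.8 x − 87.6 y = -217.61
91.6 x − 81.0 y = -3304.68
Solving the 2×2 system: x ≈ -32.0, y ≈ 4.6 km.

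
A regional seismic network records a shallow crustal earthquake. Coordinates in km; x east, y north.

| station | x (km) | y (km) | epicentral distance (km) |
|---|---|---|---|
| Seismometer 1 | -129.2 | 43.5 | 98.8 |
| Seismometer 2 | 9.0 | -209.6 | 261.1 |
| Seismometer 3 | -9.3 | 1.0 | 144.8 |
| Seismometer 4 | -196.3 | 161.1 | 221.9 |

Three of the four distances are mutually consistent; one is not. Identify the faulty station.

Seismometer 2

Solve using three stations at a time. Using Seismometer 1, Seismometer 3, Seismometer 4 (subtract circle equations pairwise → linear system) gives (x, y) ≈ (-143.1, -54.4).
Distances from that point to each station vs reported:
  Seismometer 1: calculated 98.8 vs reported 98.8 → residual 0.0 km
  Seismometer 2: calculated 217.4 vs reported 261.1 → residual 43.7 km
  Seismometer 3: calculated 144.8 vs reported 144.8 → residual 0.0 km
  Seismometer 4: calculated 221.9 vs reported 221.9 → residual 0.0 km
Seismometer 1, Seismometer 3, Seismometer 4 are mutually consistent (residuals ≈ 0); Seismometer 2 is off by 43.7 km.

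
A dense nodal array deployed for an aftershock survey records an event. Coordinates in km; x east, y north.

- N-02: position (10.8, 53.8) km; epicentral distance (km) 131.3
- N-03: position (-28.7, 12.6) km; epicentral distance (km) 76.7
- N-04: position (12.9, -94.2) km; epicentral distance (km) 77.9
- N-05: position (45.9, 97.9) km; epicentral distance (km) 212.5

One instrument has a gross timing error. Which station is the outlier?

N-05

Solve using three stations at a time. Using N-02, N-03, N-04 (subtract circle equations pairwise → linear system) gives (x, y) ≈ (-56.6, -58.9).
Distances from that point to each station vs reported:
  N-02: calculated 131.3 vs reported 131.3 → residual 0.0 km
  N-03: calculated 76.8 vs reported 76.7 → residual 0.1 km
  N-04: calculated 78.0 vs reported 77.9 → residual 0.1 km
  N-05: calculated 187.4 vs reported 212.5 → residual 25.1 km
N-02, N-03, N-04 are mutually consistent (residuals ≈ 0); N-05 is off by 25.1 km.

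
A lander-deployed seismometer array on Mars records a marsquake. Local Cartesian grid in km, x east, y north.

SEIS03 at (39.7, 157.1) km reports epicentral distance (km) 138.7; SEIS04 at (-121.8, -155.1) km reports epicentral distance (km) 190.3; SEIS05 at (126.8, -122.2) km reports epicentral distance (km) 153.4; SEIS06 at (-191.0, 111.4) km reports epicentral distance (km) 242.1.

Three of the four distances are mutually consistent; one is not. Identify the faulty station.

Solve using three stations at a time. Using SEIS04, SEIS05, SEIS06 (subtract circle equations pairwise → linear system) gives (x, y) ≈ (12.3, -20.1).
Distances from that point to each station vs reported:
  SEIS03: calculated 179.3 vs reported 138.7 → residual 40.6 km
  SEIS04: calculated 190.3 vs reported 190.3 → residual 0.0 km
  SEIS05: calculated 153.4 vs reported 153.4 → residual 0.0 km
  SEIS06: calculated 242.1 vs reported 242.1 → residual 0.0 km
SEIS04, SEIS05, SEIS06 are mutually consistent (residuals ≈ 0); SEIS03 is off by 40.6 km.

SEIS03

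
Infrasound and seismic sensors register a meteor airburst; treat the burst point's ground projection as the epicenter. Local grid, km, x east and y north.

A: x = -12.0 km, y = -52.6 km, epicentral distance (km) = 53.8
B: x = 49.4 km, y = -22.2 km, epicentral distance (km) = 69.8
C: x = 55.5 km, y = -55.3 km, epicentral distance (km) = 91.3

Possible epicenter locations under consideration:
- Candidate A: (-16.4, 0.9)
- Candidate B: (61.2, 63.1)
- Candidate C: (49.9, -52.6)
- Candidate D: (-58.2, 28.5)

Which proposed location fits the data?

Candidate A

For each candidate, compare |candidate − station| to the reported distance:
Candidate A: residuals A 0.1, B 0.1, C 0.0 → max 0.1 km
Candidate B: residuals A 83.1, B 16.3, C 27.2 → max 83.1 km
Candidate C: residuals A 8.1, B 39.4, C 85.1 → max 85.1 km
Candidate D: residuals A 39.5, B 49.1, C 49.9 → max 49.9 km
Only Candidate A has all residuals ≈ 0.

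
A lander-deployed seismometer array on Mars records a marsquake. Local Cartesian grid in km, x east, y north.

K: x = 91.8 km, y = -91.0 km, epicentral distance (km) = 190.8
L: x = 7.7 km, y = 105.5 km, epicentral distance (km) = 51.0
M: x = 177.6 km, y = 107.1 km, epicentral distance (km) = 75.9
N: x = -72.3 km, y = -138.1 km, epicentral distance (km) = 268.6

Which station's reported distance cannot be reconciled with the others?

Solve using three stations at a time. Using K, L, N (subtract circle equations pairwise → linear system) gives (x, y) ≈ (58.0, 96.8).
Distances from that point to each station vs reported:
  K: calculated 190.8 vs reported 190.8 → residual 0.0 km
  L: calculated 51.0 vs reported 51.0 → residual 0.0 km
  M: calculated 120.1 vs reported 75.9 → residual 44.2 km
  N: calculated 268.6 vs reported 268.6 → residual 0.0 km
K, L, N are mutually consistent (residuals ≈ 0); M is off by 44.2 km.

M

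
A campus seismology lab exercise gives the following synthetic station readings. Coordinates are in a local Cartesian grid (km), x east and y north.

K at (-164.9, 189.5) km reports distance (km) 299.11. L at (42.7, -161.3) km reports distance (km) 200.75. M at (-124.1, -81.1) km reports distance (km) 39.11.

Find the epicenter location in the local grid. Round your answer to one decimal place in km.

-151.2 km east, -109.3 km north

Circle about each station: (x + 164.9)² + (y − 189.5)² = 299.11²; (x − 42.7)² + (y + 161.3)² = 200.75²; (x + 124.1)² + (y + 81.1)² = 39.11².
Subtracting pairs of circle equations eliminates x²+y² and gives linear equations (the radical axes):
415.2 x − 701.6 y = 13904.95
81.6 x − 541.2 y = 46812.96
Solving the 2×2 system: x ≈ -151.2, y ≈ -109.3 km.
Check against K (with the unrounded x, y): √((x + 164.9)²+(y − 189.5)²) = 299.11 ≈ 299.11 km. ✓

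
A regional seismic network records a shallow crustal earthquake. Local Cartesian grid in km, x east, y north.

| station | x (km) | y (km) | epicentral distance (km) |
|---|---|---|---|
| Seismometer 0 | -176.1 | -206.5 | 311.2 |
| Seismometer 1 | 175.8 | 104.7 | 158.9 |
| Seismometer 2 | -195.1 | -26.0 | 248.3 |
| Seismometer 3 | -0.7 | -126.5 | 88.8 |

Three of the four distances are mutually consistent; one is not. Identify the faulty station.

Seismometer 3

Solve using three stations at a time. Using Seismometer 0, Seismometer 1, Seismometer 2 (subtract circle equations pairwise → linear system) gives (x, y) ≈ (51.1, 6.2).
Distances from that point to each station vs reported:
  Seismometer 0: calculated 311.2 vs reported 311.2 → residual 0.0 km
  Seismometer 1: calculated 158.9 vs reported 158.9 → residual 0.0 km
  Seismometer 2: calculated 248.3 vs reported 248.3 → residual 0.0 km
  Seismometer 3: calculated 142.4 vs reported 88.8 → residual 53.6 km
Seismometer 0, Seismometer 1, Seismometer 2 are mutually consistent (residuals ≈ 0); Seismometer 3 is off by 53.6 km.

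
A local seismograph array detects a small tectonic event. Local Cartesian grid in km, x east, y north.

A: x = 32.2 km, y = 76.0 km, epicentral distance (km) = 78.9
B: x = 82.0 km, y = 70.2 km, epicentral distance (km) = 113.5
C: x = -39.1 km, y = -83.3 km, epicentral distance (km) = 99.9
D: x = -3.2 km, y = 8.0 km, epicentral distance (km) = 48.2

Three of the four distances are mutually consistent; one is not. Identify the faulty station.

Solve using three stations at a time. Using A, B, C (subtract circle equations pairwise → linear system) gives (x, y) ≈ (-16.6, 14.0).
Distances from that point to each station vs reported:
  A: calculated 78.9 vs reported 78.9 → residual 0.0 km
  B: calculated 113.5 vs reported 113.5 → residual 0.0 km
  C: calculated 99.9 vs reported 99.9 → residual 0.0 km
  D: calculated 14.7 vs reported 48.2 → residual 33.5 km
A, B, C are mutually consistent (residuals ≈ 0); D is off by 33.5 km.

D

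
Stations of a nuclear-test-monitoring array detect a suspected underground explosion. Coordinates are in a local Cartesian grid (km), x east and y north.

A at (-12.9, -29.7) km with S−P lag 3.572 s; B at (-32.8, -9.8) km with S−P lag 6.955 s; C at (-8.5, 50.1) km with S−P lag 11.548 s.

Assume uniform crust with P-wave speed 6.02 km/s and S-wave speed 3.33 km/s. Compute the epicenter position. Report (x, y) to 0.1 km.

13.5 km east, -33.1 km north

Distance from S−P lag: d = Δt · v_P v_S / (v_P − v_S) = Δt · (6.02·3.33)/(6.02−3.33) ≈ 7.4523·Δt.
So d_A = 26.62, d_B = 51.83, d_C = 86.06 km.
Circle about each station: (x + 12.9)² + (y + 29.7)² = 26.62²; (x + 32.8)² + (y + 9.8)² = 51.83²; (x + 8.5)² + (y − 50.1)² = 86.06².
Subtracting pairs of circle equations eliminates x²+y² and gives linear equations (the radical axes):
-39.8 x + 39.8 y = -1854.34
8.8 x + 159.6 y = -5163.94
Solving the 2×2 system: x ≈ 13.5, y ≈ -33.1 km.
Check against A (with the unrounded x, y): √((x + 12.9)²+(y + 29.7)²) = 26.61 ≈ 26.62 km. ✓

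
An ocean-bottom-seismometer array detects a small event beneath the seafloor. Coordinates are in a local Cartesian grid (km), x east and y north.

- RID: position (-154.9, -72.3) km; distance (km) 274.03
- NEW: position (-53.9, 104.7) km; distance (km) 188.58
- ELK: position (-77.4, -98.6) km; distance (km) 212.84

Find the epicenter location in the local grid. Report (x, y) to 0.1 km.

Circle about each station: (x + 154.9)² + (y + 72.3)² = 274.03²; (x + 53.9)² + (y − 104.7)² = 188.58²; (x + 77.4)² + (y + 98.6)² = 212.84².
Subtracting pairs of circle equations eliminates x²+y² and gives linear equations (the radical axes):
202.0 x + 354.0 y = 24176.02
155.0 x − 52.6 y = 16283.00
Solving the 2×2 system: x ≈ 107.4, y ≈ 7.0 km.

(107.4, 7.0)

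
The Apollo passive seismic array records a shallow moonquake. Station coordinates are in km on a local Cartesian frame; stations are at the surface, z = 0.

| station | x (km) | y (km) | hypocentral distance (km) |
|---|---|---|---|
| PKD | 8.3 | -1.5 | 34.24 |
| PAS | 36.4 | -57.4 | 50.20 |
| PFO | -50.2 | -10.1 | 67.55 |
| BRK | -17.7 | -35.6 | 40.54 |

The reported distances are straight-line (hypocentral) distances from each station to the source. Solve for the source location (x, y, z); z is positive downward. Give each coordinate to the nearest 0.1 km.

x ≈ 10.6 km, y ≈ -23.3 km, depth ≈ 26.3 km

Each station gives a sphere (x−x_i)² + (y−y_i)² + z² = d_i² (stations at z=0).
Subtracting the PKD sphere from PAS and PFO: z² cancels, leaving linear equations in x and y:
56.2 x − 111.8 y = 3200.92
-117.0 x − 17.2 y = -839.71
Solving: x ≈ 10.603, y ≈ -23.301 km (keep extra digits for the depth step; rounded: 10.6, -23.3).
Then from the PKD sphere: z² = 34.24² − (x − 8.3)² − (y + 1.5)² with x = 10.603, y = -23.301, so z ≈ 26.302 ≈ 26.3 km.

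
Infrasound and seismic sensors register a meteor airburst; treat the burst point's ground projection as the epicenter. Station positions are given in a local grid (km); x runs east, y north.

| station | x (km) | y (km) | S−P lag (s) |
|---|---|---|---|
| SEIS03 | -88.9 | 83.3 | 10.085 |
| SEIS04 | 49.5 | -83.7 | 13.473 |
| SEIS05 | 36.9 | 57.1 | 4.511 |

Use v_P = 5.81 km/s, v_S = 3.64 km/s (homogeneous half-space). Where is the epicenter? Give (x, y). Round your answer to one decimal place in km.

(-2.2, 37.0)

Distance from S−P lag: d = Δt · v_P v_S / (v_P − v_S) = Δt · (5.81·3.64)/(5.81−3.64) ≈ 9.7458·Δt.
So d_SEIS03 = 98.29, d_SEIS04 = 131.31, d_SEIS05 = 43.96 km.
Circle about each station: (x + 88.9)² + (y − 83.3)² = 98.29²; (x − 49.5)² + (y + 83.7)² = 131.31²; (x − 36.9)² + (y − 57.1)² = 43.96².
Subtracting the SEIS03 equation from the SEIS04 and SEIS05 equations removes the quadratic terms:
276.8 x − 334.0 y = -12967.55
251.6 x − 52.4 y = -2491.64
Solving the 2×2 system: x ≈ -2.2, y ≈ 37.0 km.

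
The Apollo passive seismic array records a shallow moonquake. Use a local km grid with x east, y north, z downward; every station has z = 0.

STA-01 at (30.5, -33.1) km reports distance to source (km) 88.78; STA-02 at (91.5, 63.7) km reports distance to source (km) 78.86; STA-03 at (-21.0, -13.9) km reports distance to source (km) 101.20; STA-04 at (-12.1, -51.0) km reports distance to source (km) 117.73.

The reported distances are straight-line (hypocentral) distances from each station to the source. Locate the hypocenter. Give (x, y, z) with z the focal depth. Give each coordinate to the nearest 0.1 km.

(48.3, 31.9, 57.8)

Each station gives a sphere (x−x_i)² + (y−y_i)² + z² = d_i² (stations at z=0).
Subtracting the STA-01 sphere from STA-02 and STA-03: z² cancels, leaving linear equations in x and y:
122.0 x + 193.6 y = 12067.07
-103.0 x + 38.4 y = -3751.20
Solving: x ≈ 48.308, y ≈ 31.888 km (keep extra digits for the depth step; rounded: 48.3, 31.9).
Then from the STA-01 sphere: z² = 88.78² − (x − 30.5)² − (y + 33.1)² with x = 48.308, y = 31.888, so z ≈ 57.804 ≈ 57.8 km.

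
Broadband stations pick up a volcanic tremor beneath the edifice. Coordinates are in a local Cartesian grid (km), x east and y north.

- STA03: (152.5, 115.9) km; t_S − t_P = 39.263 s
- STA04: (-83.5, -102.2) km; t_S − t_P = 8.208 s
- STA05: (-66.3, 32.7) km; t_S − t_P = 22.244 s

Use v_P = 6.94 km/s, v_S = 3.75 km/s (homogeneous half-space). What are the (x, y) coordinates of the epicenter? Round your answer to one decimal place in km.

(-32.5, -145.6)

Distance from S−P lag: d = Δt · v_P v_S / (v_P − v_S) = Δt · (6.94·3.75)/(6.94−3.75) ≈ 8.1583·Δt.
So d_STA03 = 320.32, d_STA04 = 66.96, d_STA05 = 181.47 km.
Circle about each station: (x − 152.5)² + (y − 115.9)² = 320.32²; (x + 83.5)² + (y + 102.2)² = 66.96²; (x + 66.3)² + (y − 32.7)² = 181.47².
Subtracting the STA03 equation from the STA04 and STA05 equations removes the quadratic terms:
-472.0 x − 436.2 y = 78849.29
-437.6 x − 166.4 y = 38449.46
Solving the 2×2 system: x ≈ -32.5, y ≈ -145.6 km.
Check against STA03 (with the unrounded x, y): √((x − 152.5)²+(y − 115.9)²) = 320.32 ≈ 320.32 km. ✓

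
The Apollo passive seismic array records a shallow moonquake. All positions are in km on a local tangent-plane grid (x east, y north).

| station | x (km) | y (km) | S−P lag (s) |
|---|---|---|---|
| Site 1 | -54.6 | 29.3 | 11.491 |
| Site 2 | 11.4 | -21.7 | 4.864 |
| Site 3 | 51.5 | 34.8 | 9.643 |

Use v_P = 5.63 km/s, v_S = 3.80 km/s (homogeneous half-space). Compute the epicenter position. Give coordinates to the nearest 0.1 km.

29.2 km east, -75.7 km north

Distance from S−P lag: d = Δt · v_P v_S / (v_P − v_S) = Δt · (5.63·3.80)/(5.63−3.80) ≈ 11.6907·Δt.
So d_Site 1 = 134.34, d_Site 2 = 56.86, d_Site 3 = 112.73 km.
Circle about each station: (x + 54.6)² + (y − 29.3)² = 134.34²; (x − 11.4)² + (y + 21.7)² = 56.86²; (x − 51.5)² + (y − 34.8)² = 112.73².
Subtracting the Site 1 equation from the Site 2 and Site 3 equations removes the quadratic terms:
132.0 x − 102.0 y = 11575.38
212.2 x + 11.0 y = 5362.82
Solving the 2×2 system: x ≈ 29.2, y ≈ -75.7 km.
Check against Site 1 (with the unrounded x, y): √((x + 54.6)²+(y − 29.3)²) = 134.34 ≈ 134.34 km. ✓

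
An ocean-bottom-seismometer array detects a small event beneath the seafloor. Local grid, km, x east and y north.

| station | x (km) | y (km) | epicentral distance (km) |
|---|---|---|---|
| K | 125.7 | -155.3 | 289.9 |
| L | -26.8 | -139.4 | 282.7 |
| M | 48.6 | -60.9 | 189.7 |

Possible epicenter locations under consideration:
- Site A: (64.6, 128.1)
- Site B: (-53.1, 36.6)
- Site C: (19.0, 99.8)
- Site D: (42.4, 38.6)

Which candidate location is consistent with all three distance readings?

Site A

For each candidate, compare |candidate − station| to the reported distance:
Site A: residuals K 0.0, L 0.0, M 0.0 → max 0.0 km
Site B: residuals K 27.6, L 104.7, M 48.8 → max 104.7 km
Site C: residuals K 13.4, L 39.2, M 26.3 → max 39.2 km
Site D: residuals K 78.9, L 91.7, M 90.0 → max 91.7 km
Only Site A has all residuals ≈ 0.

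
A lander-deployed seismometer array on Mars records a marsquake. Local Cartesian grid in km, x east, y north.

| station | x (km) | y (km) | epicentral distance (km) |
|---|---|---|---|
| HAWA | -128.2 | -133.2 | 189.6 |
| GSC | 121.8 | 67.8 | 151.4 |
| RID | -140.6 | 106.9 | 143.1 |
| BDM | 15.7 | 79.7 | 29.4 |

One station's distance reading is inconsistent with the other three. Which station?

BDM

Solve using three stations at a time. Using HAWA, GSC, RID (subtract circle equations pairwise → linear system) gives (x, y) ≈ (-23.4, 24.8).
Distances from that point to each station vs reported:
  HAWA: calculated 189.6 vs reported 189.6 → residual 0.0 km
  GSC: calculated 151.4 vs reported 151.4 → residual 0.0 km
  RID: calculated 143.1 vs reported 143.1 → residual 0.0 km
  BDM: calculated 67.4 vs reported 29.4 → residual 38.0 km
HAWA, GSC, RID are mutually consistent (residuals ≈ 0); BDM is off by 38.0 km.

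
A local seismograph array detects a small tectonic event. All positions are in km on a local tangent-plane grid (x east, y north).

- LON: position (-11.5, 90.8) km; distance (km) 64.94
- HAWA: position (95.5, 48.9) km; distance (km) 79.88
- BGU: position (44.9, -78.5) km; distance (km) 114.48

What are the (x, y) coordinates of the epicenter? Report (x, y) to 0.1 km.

x ≈ 17.3 km, y ≈ 32.6 km

Circle about each station: (x + 11.5)² + (y − 90.8)² = 64.94²; (x − 95.5)² + (y − 48.9)² = 79.88²; (x − 44.9)² + (y + 78.5)² = 114.48².
Subtracting the LON equation from the HAWA and BGU equations removes the quadratic terms:
214.0 x − 83.8 y = 970.96
112.8 x − 338.6 y = -9087.10
Solving the 2×2 system: x ≈ 17.3, y ≈ 32.6 km.
Check against LON (with the unrounded x, y): √((x + 11.5)²+(y − 90.8)²) = 64.94 ≈ 64.94 km. ✓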